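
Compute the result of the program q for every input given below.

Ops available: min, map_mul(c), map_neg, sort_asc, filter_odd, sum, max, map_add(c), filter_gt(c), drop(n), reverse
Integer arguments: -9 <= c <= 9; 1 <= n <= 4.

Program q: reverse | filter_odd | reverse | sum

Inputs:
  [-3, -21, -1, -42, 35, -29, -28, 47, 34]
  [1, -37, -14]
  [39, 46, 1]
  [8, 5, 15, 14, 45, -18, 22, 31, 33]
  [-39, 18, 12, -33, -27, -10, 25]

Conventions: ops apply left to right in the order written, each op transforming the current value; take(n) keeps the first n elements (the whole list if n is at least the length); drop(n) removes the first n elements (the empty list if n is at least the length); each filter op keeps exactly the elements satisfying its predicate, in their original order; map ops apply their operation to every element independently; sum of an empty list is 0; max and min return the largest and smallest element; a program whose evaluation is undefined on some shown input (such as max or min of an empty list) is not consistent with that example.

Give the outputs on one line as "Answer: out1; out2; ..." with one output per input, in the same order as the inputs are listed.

28; -36; 40; 129; -74

Execution, op by op:
  [-3, -21, -1, -42, 35, -29, -28, 47, 34] -> [34, 47, -28, -29, 35, -42, -1, -21, -3] -> [47, -29, 35, -1, -21, -3] -> [-3, -21, -1, 35, -29, 47] -> 28
  [1, -37, -14] -> [-14, -37, 1] -> [-37, 1] -> [1, -37] -> -36
  [39, 46, 1] -> [1, 46, 39] -> [1, 39] -> [39, 1] -> 40
  [8, 5, 15, 14, 45, -18, 22, 31, 33] -> [33, 31, 22, -18, 45, 14, 15, 5, 8] -> [33, 31, 45, 15, 5] -> [5, 15, 45, 31, 33] -> 129
  [-39, 18, 12, -33, -27, -10, 25] -> [25, -10, -27, -33, 12, 18, -39] -> [25, -27, -33, -39] -> [-39, -33, -27, 25] -> -74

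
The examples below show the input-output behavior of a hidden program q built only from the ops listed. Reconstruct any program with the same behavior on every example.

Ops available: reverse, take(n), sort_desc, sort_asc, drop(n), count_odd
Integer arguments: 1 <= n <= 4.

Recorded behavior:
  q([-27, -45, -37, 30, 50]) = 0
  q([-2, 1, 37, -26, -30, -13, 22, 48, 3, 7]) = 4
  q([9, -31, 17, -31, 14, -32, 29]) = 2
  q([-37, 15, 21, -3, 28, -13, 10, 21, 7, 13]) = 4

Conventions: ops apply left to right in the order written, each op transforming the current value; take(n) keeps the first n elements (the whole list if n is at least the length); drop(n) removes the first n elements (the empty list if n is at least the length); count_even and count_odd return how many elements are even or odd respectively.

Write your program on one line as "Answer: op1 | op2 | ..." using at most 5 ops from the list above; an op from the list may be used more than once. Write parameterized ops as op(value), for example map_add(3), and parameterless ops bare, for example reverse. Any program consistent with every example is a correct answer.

reverse | sort_asc | drop(4) | count_odd

Check, running the answer program on each example:
  [-27, -45, -37, 30, 50] -> [50, 30, -37, -45, -27] -> [-45, -37, -27, 30, 50] -> [50] -> 0
  [-2, 1, 37, -26, -30, -13, 22, 48, 3, 7] -> [7, 3, 48, 22, -13, -30, -26, 37, 1, -2] -> [-30, -26, -13, -2, 1, 3, 7, 22, 37, 48] -> [1, 3, 7, 22, 37, 48] -> 4
  [9, -31, 17, -31, 14, -32, 29] -> [29, -32, 14, -31, 17, -31, 9] -> [-32, -31, -31, 9, 14, 17, 29] -> [14, 17, 29] -> 2
  [-37, 15, 21, -3, 28, -13, 10, 21, 7, 13] -> [13, 7, 21, 10, -13, 28, -3, 21, 15, -37] -> [-37, -13, -3, 7, 10, 13, 15, 21, 21, 28] -> [10, 13, 15, 21, 21, 28] -> 4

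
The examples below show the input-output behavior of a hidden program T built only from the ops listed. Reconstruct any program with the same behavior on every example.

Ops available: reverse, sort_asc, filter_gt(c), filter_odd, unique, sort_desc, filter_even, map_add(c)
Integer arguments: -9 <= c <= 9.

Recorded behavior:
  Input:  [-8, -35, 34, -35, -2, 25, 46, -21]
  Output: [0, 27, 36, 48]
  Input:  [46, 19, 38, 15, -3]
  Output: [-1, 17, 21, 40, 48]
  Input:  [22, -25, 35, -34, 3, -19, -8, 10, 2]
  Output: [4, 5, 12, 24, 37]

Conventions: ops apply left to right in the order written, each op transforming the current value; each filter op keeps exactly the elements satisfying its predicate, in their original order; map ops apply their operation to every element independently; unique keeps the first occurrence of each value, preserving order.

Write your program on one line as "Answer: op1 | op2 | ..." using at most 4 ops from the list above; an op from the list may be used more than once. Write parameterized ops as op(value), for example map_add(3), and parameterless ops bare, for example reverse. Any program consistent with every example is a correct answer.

sort_asc | map_add(2) | unique | filter_gt(-3)

Check, running the answer program on each example:
  [-8, -35, 34, -35, -2, 25, 46, -21] -> [-35, -35, -21, -8, -2, 25, 34, 46] -> [-33, -33, -19, -6, 0, 27, 36, 48] -> [-33, -19, -6, 0, 27, 36, 48] -> [0, 27, 36, 48]
  [46, 19, 38, 15, -3] -> [-3, 15, 19, 38, 46] -> [-1, 17, 21, 40, 48] -> [-1, 17, 21, 40, 48] -> [-1, 17, 21, 40, 48]
  [22, -25, 35, -34, 3, -19, -8, 10, 2] -> [-34, -25, -19, -8, 2, 3, 10, 22, 35] -> [-32, -23, -17, -6, 4, 5, 12, 24, 37] -> [-32, -23, -17, -6, 4, 5, 12, 24, 37] -> [4, 5, 12, 24, 37]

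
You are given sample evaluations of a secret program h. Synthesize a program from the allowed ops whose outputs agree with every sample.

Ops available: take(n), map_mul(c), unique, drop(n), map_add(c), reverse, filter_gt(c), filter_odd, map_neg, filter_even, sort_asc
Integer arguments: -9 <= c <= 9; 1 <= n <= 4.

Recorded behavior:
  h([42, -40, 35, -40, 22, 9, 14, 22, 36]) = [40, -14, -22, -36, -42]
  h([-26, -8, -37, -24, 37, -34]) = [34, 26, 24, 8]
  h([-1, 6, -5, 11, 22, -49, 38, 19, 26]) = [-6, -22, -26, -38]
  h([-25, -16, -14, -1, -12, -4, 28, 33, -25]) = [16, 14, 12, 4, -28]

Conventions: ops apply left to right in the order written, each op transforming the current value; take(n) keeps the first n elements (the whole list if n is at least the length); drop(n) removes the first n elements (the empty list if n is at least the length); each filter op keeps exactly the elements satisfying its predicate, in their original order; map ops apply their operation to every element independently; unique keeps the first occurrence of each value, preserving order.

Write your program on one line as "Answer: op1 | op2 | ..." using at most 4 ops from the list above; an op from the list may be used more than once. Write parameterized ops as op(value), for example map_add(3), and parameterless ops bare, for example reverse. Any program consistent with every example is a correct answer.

filter_even | sort_asc | map_neg | unique

Check, running the answer program on each example:
  [42, -40, 35, -40, 22, 9, 14, 22, 36] -> [42, -40, -40, 22, 14, 22, 36] -> [-40, -40, 14, 22, 22, 36, 42] -> [40, 40, -14, -22, -22, -36, -42] -> [40, -14, -22, -36, -42]
  [-26, -8, -37, -24, 37, -34] -> [-26, -8, -24, -34] -> [-34, -26, -24, -8] -> [34, 26, 24, 8] -> [34, 26, 24, 8]
  [-1, 6, -5, 11, 22, -49, 38, 19, 26] -> [6, 22, 38, 26] -> [6, 22, 26, 38] -> [-6, -22, -26, -38] -> [-6, -22, -26, -38]
  [-25, -16, -14, -1, -12, -4, 28, 33, -25] -> [-16, -14, -12, -4, 28] -> [-16, -14, -12, -4, 28] -> [16, 14, 12, 4, -28] -> [16, 14, 12, 4, -28]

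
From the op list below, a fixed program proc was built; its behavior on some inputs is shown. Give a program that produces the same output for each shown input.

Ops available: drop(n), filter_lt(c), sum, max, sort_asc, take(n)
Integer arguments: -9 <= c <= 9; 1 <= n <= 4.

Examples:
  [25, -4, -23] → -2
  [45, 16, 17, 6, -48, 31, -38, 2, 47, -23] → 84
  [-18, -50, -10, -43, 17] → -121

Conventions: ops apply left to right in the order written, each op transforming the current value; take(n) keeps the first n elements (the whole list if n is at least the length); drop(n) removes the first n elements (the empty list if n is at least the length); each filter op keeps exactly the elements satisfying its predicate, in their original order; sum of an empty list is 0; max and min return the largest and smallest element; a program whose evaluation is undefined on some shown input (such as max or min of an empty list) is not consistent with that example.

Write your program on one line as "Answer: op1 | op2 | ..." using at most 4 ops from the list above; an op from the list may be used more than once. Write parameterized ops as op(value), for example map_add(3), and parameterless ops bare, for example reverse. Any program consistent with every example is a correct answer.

take(4) | sort_asc | sum

Check, running the answer program on each example:
  [25, -4, -23] -> [25, -4, -23] -> [-23, -4, 25] -> -2
  [45, 16, 17, 6, -48, 31, -38, 2, 47, -23] -> [45, 16, 17, 6] -> [6, 16, 17, 45] -> 84
  [-18, -50, -10, -43, 17] -> [-18, -50, -10, -43] -> [-50, -43, -18, -10] -> -121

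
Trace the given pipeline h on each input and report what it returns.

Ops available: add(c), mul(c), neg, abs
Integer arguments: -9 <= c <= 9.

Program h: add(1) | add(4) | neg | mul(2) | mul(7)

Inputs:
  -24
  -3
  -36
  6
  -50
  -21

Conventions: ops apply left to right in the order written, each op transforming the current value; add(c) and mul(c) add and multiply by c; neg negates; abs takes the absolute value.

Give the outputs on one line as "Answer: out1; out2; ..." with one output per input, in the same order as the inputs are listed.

Execution, op by op:
  -24 -> -23 -> -19 -> 19 -> 38 -> 266
  -3 -> -2 -> 2 -> -2 -> -4 -> -28
  -36 -> -35 -> -31 -> 31 -> 62 -> 434
  6 -> 7 -> 11 -> -11 -> -22 -> -154
  -50 -> -49 -> -45 -> 45 -> 90 -> 630
  -21 -> -20 -> -16 -> 16 -> 32 -> 224

266; -28; 434; -154; 630; 224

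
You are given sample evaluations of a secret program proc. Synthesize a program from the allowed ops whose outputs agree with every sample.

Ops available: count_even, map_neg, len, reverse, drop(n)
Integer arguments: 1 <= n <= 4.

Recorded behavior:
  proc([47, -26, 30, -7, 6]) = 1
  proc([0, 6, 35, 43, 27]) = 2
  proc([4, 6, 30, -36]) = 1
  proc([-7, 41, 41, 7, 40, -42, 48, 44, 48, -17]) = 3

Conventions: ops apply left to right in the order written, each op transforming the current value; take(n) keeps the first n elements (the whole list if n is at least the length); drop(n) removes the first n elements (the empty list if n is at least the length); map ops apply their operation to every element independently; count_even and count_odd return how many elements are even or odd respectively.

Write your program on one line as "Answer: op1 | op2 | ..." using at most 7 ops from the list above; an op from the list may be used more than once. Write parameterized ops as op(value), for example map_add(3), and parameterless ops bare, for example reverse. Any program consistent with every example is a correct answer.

reverse | drop(1) | drop(2) | reverse | map_neg | count_even

Check, running the answer program on each example:
  [47, -26, 30, -7, 6] -> [6, -7, 30, -26, 47] -> [-7, 30, -26, 47] -> [-26, 47] -> [47, -26] -> [-47, 26] -> 1
  [0, 6, 35, 43, 27] -> [27, 43, 35, 6, 0] -> [43, 35, 6, 0] -> [6, 0] -> [0, 6] -> [0, -6] -> 2
  [4, 6, 30, -36] -> [-36, 30, 6, 4] -> [30, 6, 4] -> [4] -> [4] -> [-4] -> 1
  [-7, 41, 41, 7, 40, -42, 48, 44, 48, -17] -> [-17, 48, 44, 48, -42, 40, 7, 41, 41, -7] -> [48, 44, 48, -42, 40, 7, 41, 41, -7] -> [48, -42, 40, 7, 41, 41, -7] -> [-7, 41, 41, 7, 40, -42, 48] -> [7, -41, -41, -7, -40, 42, -48] -> 3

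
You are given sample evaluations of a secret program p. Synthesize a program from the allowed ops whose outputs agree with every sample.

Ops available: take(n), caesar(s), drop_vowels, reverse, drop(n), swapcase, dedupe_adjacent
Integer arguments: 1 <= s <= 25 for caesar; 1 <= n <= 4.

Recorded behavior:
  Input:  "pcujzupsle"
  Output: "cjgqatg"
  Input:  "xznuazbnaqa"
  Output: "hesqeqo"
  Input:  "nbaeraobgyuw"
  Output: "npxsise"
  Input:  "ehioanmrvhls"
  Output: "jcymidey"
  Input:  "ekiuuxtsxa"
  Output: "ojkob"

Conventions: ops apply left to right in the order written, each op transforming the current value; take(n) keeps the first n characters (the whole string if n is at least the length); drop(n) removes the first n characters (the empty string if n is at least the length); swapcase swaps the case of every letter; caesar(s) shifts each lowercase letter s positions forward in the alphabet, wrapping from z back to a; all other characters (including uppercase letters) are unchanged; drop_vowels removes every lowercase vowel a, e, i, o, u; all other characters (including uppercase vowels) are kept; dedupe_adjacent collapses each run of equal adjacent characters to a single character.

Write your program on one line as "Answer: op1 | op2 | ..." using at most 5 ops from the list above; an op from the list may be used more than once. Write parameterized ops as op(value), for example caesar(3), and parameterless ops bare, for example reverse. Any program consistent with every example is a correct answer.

dedupe_adjacent | drop_vowels | caesar(17) | reverse

Check, running the answer program on each example:
  "pcujzupsle" -> "pcujzupsle" -> "pcjzpsl" -> "gtaqgjc" -> "cjgqatg"
  "xznuazbnaqa" -> "xznuazbnaqa" -> "xznzbnq" -> "oqeqseh" -> "hesqeqo"
  "nbaeraobgyuw" -> "nbaeraobgyuw" -> "nbrbgyw" -> "esisxpn" -> "npxsise"
  "ehioanmrvhls" -> "ehioanmrvhls" -> "hnmrvhls" -> "yedimycj" -> "jcymidey"
  "ekiuuxtsxa" -> "ekiuxtsxa" -> "kxtsx" -> "bokjo" -> "ojkob"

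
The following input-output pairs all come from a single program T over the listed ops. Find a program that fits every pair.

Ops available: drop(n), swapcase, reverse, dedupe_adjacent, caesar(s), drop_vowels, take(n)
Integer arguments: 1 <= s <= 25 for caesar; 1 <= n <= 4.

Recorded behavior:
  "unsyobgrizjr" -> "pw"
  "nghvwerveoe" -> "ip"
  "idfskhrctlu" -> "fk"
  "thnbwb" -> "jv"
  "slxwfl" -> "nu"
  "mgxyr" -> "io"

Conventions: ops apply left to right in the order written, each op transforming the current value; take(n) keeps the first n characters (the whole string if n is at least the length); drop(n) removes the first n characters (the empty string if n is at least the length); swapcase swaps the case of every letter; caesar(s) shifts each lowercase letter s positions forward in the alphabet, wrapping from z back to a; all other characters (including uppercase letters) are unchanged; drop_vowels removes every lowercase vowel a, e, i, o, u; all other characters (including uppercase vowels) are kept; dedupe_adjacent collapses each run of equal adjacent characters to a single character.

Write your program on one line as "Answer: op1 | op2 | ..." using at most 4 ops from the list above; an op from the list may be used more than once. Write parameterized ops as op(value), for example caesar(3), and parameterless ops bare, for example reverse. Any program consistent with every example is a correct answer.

take(2) | caesar(2) | reverse

Check, running the answer program on each example:
  "unsyobgrizjr" -> "un" -> "wp" -> "pw"
  "nghvwerveoe" -> "ng" -> "pi" -> "ip"
  "idfskhrctlu" -> "id" -> "kf" -> "fk"
  "thnbwb" -> "th" -> "vj" -> "jv"
  "slxwfl" -> "sl" -> "un" -> "nu"
  "mgxyr" -> "mg" -> "oi" -> "io"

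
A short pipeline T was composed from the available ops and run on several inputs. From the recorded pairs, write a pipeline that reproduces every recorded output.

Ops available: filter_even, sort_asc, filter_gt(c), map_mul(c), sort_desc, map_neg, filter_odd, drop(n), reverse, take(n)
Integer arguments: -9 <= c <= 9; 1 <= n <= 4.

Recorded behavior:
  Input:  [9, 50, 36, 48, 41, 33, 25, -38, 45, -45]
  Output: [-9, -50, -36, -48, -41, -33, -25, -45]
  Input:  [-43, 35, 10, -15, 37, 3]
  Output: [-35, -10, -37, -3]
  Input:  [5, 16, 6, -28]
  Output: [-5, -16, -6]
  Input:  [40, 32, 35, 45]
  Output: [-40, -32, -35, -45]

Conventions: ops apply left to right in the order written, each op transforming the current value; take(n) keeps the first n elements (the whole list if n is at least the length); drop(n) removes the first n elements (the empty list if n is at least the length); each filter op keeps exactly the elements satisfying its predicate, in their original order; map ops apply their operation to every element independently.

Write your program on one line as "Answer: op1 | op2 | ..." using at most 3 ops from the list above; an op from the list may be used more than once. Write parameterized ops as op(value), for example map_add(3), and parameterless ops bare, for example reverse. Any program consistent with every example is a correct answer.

filter_gt(-1) | map_neg

Check, running the answer program on each example:
  [9, 50, 36, 48, 41, 33, 25, -38, 45, -45] -> [9, 50, 36, 48, 41, 33, 25, 45] -> [-9, -50, -36, -48, -41, -33, -25, -45]
  [-43, 35, 10, -15, 37, 3] -> [35, 10, 37, 3] -> [-35, -10, -37, -3]
  [5, 16, 6, -28] -> [5, 16, 6] -> [-5, -16, -6]
  [40, 32, 35, 45] -> [40, 32, 35, 45] -> [-40, -32, -35, -45]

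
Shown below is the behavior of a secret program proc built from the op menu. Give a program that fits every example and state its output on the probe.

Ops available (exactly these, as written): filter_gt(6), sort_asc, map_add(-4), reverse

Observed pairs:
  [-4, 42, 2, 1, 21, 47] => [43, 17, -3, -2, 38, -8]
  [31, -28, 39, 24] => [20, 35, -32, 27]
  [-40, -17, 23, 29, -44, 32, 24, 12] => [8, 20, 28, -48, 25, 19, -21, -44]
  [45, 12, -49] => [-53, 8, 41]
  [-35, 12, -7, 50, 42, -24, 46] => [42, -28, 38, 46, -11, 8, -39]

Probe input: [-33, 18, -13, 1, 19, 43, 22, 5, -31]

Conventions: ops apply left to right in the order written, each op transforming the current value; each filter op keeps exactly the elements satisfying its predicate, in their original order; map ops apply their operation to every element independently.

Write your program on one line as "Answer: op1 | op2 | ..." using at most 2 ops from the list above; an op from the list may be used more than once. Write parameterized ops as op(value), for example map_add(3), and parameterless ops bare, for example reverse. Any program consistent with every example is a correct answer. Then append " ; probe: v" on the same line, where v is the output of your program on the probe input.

map_add(-4) | reverse ; probe: [-35, 1, 18, 39, 15, -3, -17, 14, -37]

Check, running the answer program on each example:
  [-4, 42, 2, 1, 21, 47] -> [-8, 38, -2, -3, 17, 43] -> [43, 17, -3, -2, 38, -8]
  [31, -28, 39, 24] -> [27, -32, 35, 20] -> [20, 35, -32, 27]
  [-40, -17, 23, 29, -44, 32, 24, 12] -> [-44, -21, 19, 25, -48, 28, 20, 8] -> [8, 20, 28, -48, 25, 19, -21, -44]
  [45, 12, -49] -> [41, 8, -53] -> [-53, 8, 41]
  [-35, 12, -7, 50, 42, -24, 46] -> [-39, 8, -11, 46, 38, -28, 42] -> [42, -28, 38, 46, -11, 8, -39]
  probe: [-33, 18, -13, 1, 19, 43, 22, 5, -31] -> [-37, 14, -17, -3, 15, 39, 18, 1, -35] -> [-35, 1, 18, 39, 15, -3, -17, 14, -37]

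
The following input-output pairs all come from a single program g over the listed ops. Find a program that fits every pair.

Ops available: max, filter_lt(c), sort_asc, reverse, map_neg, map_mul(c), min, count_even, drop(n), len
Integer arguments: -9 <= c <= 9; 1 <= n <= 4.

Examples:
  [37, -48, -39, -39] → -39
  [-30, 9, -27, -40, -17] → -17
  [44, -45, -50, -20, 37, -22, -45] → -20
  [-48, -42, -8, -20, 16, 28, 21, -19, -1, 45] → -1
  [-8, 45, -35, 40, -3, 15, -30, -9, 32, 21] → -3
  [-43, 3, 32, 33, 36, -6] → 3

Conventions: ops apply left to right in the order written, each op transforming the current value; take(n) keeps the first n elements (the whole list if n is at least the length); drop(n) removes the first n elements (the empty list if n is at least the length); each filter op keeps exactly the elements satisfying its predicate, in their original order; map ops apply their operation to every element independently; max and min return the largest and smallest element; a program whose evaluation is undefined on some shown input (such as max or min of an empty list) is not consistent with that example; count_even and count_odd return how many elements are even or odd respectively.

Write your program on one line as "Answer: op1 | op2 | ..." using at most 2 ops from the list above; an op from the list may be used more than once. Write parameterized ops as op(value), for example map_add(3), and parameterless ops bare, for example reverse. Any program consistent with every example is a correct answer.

filter_lt(5) | max

Check, running the answer program on each example:
  [37, -48, -39, -39] -> [-48, -39, -39] -> -39
  [-30, 9, -27, -40, -17] -> [-30, -27, -40, -17] -> -17
  [44, -45, -50, -20, 37, -22, -45] -> [-45, -50, -20, -22, -45] -> -20
  [-48, -42, -8, -20, 16, 28, 21, -19, -1, 45] -> [-48, -42, -8, -20, -19, -1] -> -1
  [-8, 45, -35, 40, -3, 15, -30, -9, 32, 21] -> [-8, -35, -3, -30, -9] -> -3
  [-43, 3, 32, 33, 36, -6] -> [-43, 3, -6] -> 3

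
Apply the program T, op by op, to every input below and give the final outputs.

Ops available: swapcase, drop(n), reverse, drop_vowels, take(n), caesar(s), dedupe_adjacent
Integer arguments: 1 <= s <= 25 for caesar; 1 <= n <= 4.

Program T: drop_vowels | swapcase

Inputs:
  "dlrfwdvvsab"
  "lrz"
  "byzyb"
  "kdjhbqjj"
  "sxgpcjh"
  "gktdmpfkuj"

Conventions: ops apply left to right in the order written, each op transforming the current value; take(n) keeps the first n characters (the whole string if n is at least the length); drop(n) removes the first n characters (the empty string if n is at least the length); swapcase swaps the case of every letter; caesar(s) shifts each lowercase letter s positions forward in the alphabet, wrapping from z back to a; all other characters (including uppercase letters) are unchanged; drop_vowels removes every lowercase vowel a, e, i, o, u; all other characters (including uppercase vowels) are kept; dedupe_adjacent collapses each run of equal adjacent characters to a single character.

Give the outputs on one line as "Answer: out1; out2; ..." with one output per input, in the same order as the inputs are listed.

"DLRFWDVVSB"; "LRZ"; "BYZYB"; "KDJHBQJJ"; "SXGPCJH"; "GKTDMPFKJ"

Execution, op by op:
  "dlrfwdvvsab" -> "dlrfwdvvsb" -> "DLRFWDVVSB"
  "lrz" -> "lrz" -> "LRZ"
  "byzyb" -> "byzyb" -> "BYZYB"
  "kdjhbqjj" -> "kdjhbqjj" -> "KDJHBQJJ"
  "sxgpcjh" -> "sxgpcjh" -> "SXGPCJH"
  "gktdmpfkuj" -> "gktdmpfkj" -> "GKTDMPFKJ"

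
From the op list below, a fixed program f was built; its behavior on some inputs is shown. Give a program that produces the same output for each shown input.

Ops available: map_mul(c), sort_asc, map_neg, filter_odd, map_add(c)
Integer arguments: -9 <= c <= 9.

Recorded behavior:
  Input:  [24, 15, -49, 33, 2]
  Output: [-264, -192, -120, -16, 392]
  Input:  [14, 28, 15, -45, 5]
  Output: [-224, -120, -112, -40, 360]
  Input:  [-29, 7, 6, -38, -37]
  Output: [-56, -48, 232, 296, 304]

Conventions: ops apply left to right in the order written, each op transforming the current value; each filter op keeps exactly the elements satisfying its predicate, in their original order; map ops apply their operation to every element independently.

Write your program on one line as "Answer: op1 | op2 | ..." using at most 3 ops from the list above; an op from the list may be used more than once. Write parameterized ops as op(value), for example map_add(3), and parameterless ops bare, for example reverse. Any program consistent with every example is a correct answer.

map_neg | sort_asc | map_mul(8)

Check, running the answer program on each example:
  [24, 15, -49, 33, 2] -> [-24, -15, 49, -33, -2] -> [-33, -24, -15, -2, 49] -> [-264, -192, -120, -16, 392]
  [14, 28, 15, -45, 5] -> [-14, -28, -15, 45, -5] -> [-28, -15, -14, -5, 45] -> [-224, -120, -112, -40, 360]
  [-29, 7, 6, -38, -37] -> [29, -7, -6, 38, 37] -> [-7, -6, 29, 37, 38] -> [-56, -48, 232, 296, 304]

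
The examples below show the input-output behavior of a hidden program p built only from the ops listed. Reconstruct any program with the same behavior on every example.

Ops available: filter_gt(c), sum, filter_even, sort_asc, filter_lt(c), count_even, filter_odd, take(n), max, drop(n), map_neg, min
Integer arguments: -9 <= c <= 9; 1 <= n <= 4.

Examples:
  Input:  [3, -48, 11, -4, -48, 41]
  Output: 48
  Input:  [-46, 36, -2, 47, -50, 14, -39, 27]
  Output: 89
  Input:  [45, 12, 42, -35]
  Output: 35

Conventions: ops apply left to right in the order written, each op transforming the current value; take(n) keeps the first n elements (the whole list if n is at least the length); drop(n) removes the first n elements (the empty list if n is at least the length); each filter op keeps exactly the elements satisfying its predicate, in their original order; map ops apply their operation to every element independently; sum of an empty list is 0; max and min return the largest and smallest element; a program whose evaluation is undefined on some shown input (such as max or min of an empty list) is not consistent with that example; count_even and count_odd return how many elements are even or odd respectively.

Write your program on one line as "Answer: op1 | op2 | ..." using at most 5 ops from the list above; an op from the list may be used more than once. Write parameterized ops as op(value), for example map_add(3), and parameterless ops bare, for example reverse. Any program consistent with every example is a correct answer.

drop(3) | filter_lt(-6) | map_neg | sum

Check, running the answer program on each example:
  [3, -48, 11, -4, -48, 41] -> [-4, -48, 41] -> [-48] -> [48] -> 48
  [-46, 36, -2, 47, -50, 14, -39, 27] -> [47, -50, 14, -39, 27] -> [-50, -39] -> [50, 39] -> 89
  [45, 12, 42, -35] -> [-35] -> [-35] -> [35] -> 35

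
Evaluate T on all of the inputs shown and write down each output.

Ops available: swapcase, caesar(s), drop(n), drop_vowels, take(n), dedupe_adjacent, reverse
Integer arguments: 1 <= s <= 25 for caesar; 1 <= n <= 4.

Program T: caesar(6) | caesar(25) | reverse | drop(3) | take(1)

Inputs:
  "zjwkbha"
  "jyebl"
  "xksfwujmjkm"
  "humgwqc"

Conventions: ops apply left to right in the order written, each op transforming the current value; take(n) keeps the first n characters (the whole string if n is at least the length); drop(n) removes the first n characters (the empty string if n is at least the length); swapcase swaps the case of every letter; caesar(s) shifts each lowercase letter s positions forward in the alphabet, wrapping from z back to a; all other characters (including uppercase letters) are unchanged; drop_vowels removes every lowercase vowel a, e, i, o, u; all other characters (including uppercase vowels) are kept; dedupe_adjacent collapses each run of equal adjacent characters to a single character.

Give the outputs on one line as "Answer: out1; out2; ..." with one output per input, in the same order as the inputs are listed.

Execution, op by op:
  "zjwkbha" -> "fpcqhng" -> "eobpgmf" -> "fmgpboe" -> "pboe" -> "p"
  "jyebl" -> "pekhr" -> "odjgq" -> "qgjdo" -> "do" -> "d"
  "xksfwujmjkm" -> "dqylcapspqs" -> "cpxkbzoropr" -> "rporozbkxpc" -> "rozbkxpc" -> "r"
  "humgwqc" -> "nasmcwi" -> "mzrlbvh" -> "hvblrzm" -> "lrzm" -> "l"

"p"; "d"; "r"; "l"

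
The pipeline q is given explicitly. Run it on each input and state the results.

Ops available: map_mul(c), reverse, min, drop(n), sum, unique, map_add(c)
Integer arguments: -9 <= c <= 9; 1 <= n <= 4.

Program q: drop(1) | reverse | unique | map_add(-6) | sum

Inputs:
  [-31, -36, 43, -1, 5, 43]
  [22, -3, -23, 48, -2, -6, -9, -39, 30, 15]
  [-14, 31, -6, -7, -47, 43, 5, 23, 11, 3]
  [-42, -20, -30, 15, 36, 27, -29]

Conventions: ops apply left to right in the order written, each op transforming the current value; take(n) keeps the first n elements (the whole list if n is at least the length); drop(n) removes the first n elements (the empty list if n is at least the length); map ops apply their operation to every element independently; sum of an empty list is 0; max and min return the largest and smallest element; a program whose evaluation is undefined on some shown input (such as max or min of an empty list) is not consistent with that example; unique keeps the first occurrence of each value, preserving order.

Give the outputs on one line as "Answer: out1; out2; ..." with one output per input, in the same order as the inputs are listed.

Execution, op by op:
  [-31, -36, 43, -1, 5, 43] -> [-36, 43, -1, 5, 43] -> [43, 5, -1, 43, -36] -> [43, 5, -1, -36] -> [37, -1, -7, -42] -> -13
  [22, -3, -23, 48, -2, -6, -9, -39, 30, 15] -> [-3, -23, 48, -2, -6, -9, -39, 30, 15] -> [15, 30, -39, -9, -6, -2, 48, -23, -3] -> [15, 30, -39, -9, -6, -2, 48, -23, -3] -> [9, 24, -45, -15, -12, -8, 42, -29, -9] -> -43
  [-14, 31, -6, -7, -47, 43, 5, 23, 11, 3] -> [31, -6, -7, -47, 43, 5, 23, 11, 3] -> [3, 11, 23, 5, 43, -47, -7, -6, 31] -> [3, 11, 23, 5, 43, -47, -7, -6, 31] -> [-3, 5, 17, -1, 37, -53, -13, -12, 25] -> 2
  [-42, -20, -30, 15, 36, 27, -29] -> [-20, -30, 15, 36, 27, -29] -> [-29, 27, 36, 15, -30, -20] -> [-29, 27, 36, 15, -30, -20] -> [-35, 21, 30, 9, -36, -26] -> -37

-13; -43; 2; -37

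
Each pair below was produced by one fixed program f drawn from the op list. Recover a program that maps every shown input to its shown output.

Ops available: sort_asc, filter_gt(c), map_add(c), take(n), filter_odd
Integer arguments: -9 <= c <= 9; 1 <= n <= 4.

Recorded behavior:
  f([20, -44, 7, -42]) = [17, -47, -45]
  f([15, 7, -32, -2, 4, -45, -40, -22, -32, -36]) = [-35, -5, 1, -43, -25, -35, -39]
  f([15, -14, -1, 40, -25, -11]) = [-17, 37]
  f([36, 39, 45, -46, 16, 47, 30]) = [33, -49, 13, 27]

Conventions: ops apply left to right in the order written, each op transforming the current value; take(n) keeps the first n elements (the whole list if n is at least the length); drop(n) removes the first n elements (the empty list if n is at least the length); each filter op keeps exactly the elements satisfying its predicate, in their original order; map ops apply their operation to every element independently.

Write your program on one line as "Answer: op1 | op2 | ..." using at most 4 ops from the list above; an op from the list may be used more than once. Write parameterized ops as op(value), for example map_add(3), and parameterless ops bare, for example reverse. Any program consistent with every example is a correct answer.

map_add(6) | map_add(-9) | filter_odd

Check, running the answer program on each example:
  [20, -44, 7, -42] -> [26, -38, 13, -36] -> [17, -47, 4, -45] -> [17, -47, -45]
  [15, 7, -32, -2, 4, -45, -40, -22, -32, -36] -> [21, 13, -26, 4, 10, -39, -34, -16, -26, -30] -> [12, 4, -35, -5, 1, -48, -43, -25, -35, -39] -> [-35, -5, 1, -43, -25, -35, -39]
  [15, -14, -1, 40, -25, -11] -> [21, -8, 5, 46, -19, -5] -> [12, -17, -4, 37, -28, -14] -> [-17, 37]
  [36, 39, 45, -46, 16, 47, 30] -> [42, 45, 51, -40, 22, 53, 36] -> [33, 36, 42, -49, 13, 44, 27] -> [33, -49, 13, 27]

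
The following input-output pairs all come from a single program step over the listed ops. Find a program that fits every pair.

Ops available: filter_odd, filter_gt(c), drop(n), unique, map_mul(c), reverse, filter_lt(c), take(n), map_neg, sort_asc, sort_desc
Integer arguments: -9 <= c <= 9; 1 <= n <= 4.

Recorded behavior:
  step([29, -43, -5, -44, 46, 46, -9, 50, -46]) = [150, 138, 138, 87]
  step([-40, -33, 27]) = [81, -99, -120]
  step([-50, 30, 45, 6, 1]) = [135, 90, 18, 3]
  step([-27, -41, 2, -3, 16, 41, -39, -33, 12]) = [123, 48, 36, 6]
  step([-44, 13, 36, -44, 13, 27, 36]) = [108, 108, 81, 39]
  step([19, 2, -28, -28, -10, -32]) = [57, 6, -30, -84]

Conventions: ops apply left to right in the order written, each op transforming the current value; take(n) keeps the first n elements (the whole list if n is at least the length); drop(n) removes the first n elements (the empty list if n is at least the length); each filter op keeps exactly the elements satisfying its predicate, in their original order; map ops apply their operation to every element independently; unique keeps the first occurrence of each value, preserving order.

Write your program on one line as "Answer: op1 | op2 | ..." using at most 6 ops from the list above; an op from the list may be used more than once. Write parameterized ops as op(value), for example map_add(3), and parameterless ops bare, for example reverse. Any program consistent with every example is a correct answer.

map_mul(-3) | sort_desc | sort_asc | map_neg | take(4)

Check, running the answer program on each example:
  [29, -43, -5, -44, 46, 46, -9, 50, -46] -> [-87, 129, 15, 132, -138, -138, 27, -150, 138] -> [138, 132, 129, 27, 15, -87, -138, -138, -150] -> [-150, -138, -138, -87, 15, 27, 129, 132, 138] -> [150, 138, 138, 87, -15, -27, -129, -132, -138] -> [150, 138, 138, 87]
  [-40, -33, 27] -> [120, 99, -81] -> [120, 99, -81] -> [-81, 99, 120] -> [81, -99, -120] -> [81, -99, -120]
  [-50, 30, 45, 6, 1] -> [150, -90, -135, -18, -3] -> [150, -3, -18, -90, -135] -> [-135, -90, -18, -3, 150] -> [135, 90, 18, 3, -150] -> [135, 90, 18, 3]
  [-27, -41, 2, -3, 16, 41, -39, -33, 12] -> [81, 123, -6, 9, -48, -123, 117, 99, -36] -> [123, 117, 99, 81, 9, -6, -36, -48, -123] -> [-123, -48, -36, -6, 9, 81, 99, 117, 123] -> [123, 48, 36, 6, -9, -81, -99, -117, -123] -> [123, 48, 36, 6]
  [-44, 13, 36, -44, 13, 27, 36] -> [132, -39, -108, 132, -39, -81, -108] -> [132, 132, -39, -39, -81, -108, -108] -> [-108, -108, -81, -39, -39, 132, 132] -> [108, 108, 81, 39, 39, -132, -132] -> [108, 108, 81, 39]
  [19, 2, -28, -28, -10, -32] -> [-57, -6, 84, 84, 30, 96] -> [96, 84, 84, 30, -6, -57] -> [-57, -6, 30, 84, 84, 96] -> [57, 6, -30, -84, -84, -96] -> [57, 6, -30, -84]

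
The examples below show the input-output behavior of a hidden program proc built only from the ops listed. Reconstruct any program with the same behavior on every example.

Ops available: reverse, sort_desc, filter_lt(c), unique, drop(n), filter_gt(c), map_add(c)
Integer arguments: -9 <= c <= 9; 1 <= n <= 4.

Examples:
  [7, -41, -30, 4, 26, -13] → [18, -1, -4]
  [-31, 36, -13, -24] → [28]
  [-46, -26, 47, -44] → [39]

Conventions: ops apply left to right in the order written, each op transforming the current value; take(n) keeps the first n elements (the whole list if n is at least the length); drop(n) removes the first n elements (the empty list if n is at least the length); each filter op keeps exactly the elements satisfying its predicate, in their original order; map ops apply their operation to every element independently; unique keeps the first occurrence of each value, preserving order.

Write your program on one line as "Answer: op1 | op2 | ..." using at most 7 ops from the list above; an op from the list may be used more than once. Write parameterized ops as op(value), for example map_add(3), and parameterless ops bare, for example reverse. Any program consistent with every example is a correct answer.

sort_desc | map_add(-2) | map_add(-6) | reverse | filter_gt(-5) | sort_desc

Check, running the answer program on each example:
  [7, -41, -30, 4, 26, -13] -> [26, 7, 4, -13, -30, -41] -> [24, 5, 2, -15, -32, -43] -> [18, -1, -4, -21, -38, -49] -> [-49, -38, -21, -4, -1, 18] -> [-4, -1, 18] -> [18, -1, -4]
  [-31, 36, -13, -24] -> [36, -13, -24, -31] -> [34, -15, -26, -33] -> [28, -21, -32, -39] -> [-39, -32, -21, 28] -> [28] -> [28]
  [-46, -26, 47, -44] -> [47, -26, -44, -46] -> [45, -28, -46, -48] -> [39, -34, -52, -54] -> [-54, -52, -34, 39] -> [39] -> [39]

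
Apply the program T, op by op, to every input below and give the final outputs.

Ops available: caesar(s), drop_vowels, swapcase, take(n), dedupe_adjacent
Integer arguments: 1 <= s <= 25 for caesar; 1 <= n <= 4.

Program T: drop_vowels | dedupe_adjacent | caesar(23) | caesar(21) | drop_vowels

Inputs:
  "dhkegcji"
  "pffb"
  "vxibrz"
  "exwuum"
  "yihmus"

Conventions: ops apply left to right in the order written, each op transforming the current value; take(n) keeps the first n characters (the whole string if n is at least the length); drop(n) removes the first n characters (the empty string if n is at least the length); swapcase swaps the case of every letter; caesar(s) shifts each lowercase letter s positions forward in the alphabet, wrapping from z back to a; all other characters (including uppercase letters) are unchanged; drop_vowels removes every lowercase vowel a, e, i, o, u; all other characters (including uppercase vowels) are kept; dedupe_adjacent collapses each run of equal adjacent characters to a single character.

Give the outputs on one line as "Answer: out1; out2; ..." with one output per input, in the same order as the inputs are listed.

Execution, op by op:
  "dhkegcji" -> "dhkgcj" -> "dhkgcj" -> "aehdzg" -> "vzcyub" -> "vzcyb"
  "pffb" -> "pffb" -> "pfb" -> "mcy" -> "hxt" -> "hxt"
  "vxibrz" -> "vxbrz" -> "vxbrz" -> "suyow" -> "nptjr" -> "nptjr"
  "exwuum" -> "xwm" -> "xwm" -> "utj" -> "poe" -> "p"
  "yihmus" -> "yhms" -> "yhms" -> "vejp" -> "qzek" -> "qzk"

"vzcyb"; "hxt"; "nptjr"; "p"; "qzk"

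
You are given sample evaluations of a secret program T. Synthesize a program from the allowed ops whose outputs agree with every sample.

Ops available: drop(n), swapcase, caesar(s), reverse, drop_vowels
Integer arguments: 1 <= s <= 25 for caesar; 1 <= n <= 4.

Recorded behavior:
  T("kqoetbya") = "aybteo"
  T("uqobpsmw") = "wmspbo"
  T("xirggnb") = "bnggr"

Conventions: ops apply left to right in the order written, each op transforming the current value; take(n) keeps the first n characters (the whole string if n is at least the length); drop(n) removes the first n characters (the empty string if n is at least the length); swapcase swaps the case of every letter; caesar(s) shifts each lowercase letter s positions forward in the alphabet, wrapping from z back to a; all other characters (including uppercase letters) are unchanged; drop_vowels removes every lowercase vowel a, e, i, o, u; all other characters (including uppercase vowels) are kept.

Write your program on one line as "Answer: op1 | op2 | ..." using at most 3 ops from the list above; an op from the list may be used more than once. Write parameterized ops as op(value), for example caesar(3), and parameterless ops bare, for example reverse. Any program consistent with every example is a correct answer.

drop(2) | reverse

Check, running the answer program on each example:
  "kqoetbya" -> "oetbya" -> "aybteo"
  "uqobpsmw" -> "obpsmw" -> "wmspbo"
  "xirggnb" -> "rggnb" -> "bnggr"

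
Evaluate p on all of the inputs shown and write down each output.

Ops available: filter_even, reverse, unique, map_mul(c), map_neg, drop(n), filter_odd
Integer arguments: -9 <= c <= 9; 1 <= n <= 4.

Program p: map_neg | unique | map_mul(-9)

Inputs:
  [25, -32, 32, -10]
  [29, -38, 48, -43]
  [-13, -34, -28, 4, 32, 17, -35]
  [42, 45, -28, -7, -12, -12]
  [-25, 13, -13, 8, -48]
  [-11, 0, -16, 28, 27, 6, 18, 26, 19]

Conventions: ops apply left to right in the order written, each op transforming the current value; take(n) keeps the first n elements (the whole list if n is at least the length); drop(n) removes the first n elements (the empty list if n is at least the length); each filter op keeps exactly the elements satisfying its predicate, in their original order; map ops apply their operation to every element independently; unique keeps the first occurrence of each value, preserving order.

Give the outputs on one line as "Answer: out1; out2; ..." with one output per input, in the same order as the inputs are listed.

Execution, op by op:
  [25, -32, 32, -10] -> [-25, 32, -32, 10] -> [-25, 32, -32, 10] -> [225, -288, 288, -90]
  [29, -38, 48, -43] -> [-29, 38, -48, 43] -> [-29, 38, -48, 43] -> [261, -342, 432, -387]
  [-13, -34, -28, 4, 32, 17, -35] -> [13, 34, 28, -4, -32, -17, 35] -> [13, 34, 28, -4, -32, -17, 35] -> [-117, -306, -252, 36, 288, 153, -315]
  [42, 45, -28, -7, -12, -12] -> [-42, -45, 28, 7, 12, 12] -> [-42, -45, 28, 7, 12] -> [378, 405, -252, -63, -108]
  [-25, 13, -13, 8, -48] -> [25, -13, 13, -8, 48] -> [25, -13, 13, -8, 48] -> [-225, 117, -117, 72, -432]
  [-11, 0, -16, 28, 27, 6, 18, 26, 19] -> [11, 0, 16, -28, -27, -6, -18, -26, -19] -> [11, 0, 16, -28, -27, -6, -18, -26, -19] -> [-99, 0, -144, 252, 243, 54, 162, 234, 171]

[225, -288, 288, -90]; [261, -342, 432, -387]; [-117, -306, -252, 36, 288, 153, -315]; [378, 405, -252, -63, -108]; [-225, 117, -117, 72, -432]; [-99, 0, -144, 252, 243, 54, 162, 234, 171]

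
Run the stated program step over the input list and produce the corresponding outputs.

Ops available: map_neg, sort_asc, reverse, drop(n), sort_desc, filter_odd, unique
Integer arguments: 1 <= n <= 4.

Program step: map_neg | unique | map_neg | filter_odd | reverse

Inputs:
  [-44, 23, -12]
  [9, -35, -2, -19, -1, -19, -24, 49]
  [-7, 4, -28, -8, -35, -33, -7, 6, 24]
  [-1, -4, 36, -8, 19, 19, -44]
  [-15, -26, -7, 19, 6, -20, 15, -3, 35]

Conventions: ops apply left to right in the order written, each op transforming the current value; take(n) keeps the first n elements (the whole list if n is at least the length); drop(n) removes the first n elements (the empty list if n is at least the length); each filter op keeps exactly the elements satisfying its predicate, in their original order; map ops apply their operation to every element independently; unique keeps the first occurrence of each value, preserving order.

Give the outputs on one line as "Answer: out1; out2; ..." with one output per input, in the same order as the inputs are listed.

[23]; [49, -1, -19, -35, 9]; [-33, -35, -7]; [19, -1]; [35, -3, 15, 19, -7, -15]

Execution, op by op:
  [-44, 23, -12] -> [44, -23, 12] -> [44, -23, 12] -> [-44, 23, -12] -> [23] -> [23]
  [9, -35, -2, -19, -1, -19, -24, 49] -> [-9, 35, 2, 19, 1, 19, 24, -49] -> [-9, 35, 2, 19, 1, 24, -49] -> [9, -35, -2, -19, -1, -24, 49] -> [9, -35, -19, -1, 49] -> [49, -1, -19, -35, 9]
  [-7, 4, -28, -8, -35, -33, -7, 6, 24] -> [7, -4, 28, 8, 35, 33, 7, -6, -24] -> [7, -4, 28, 8, 35, 33, -6, -24] -> [-7, 4, -28, -8, -35, -33, 6, 24] -> [-7, -35, -33] -> [-33, -35, -7]
  [-1, -4, 36, -8, 19, 19, -44] -> [1, 4, -36, 8, -19, -19, 44] -> [1, 4, -36, 8, -19, 44] -> [-1, -4, 36, -8, 19, -44] -> [-1, 19] -> [19, -1]
  [-15, -26, -7, 19, 6, -20, 15, -3, 35] -> [15, 26, 7, -19, -6, 20, -15, 3, -35] -> [15, 26, 7, -19, -6, 20, -15, 3, -35] -> [-15, -26, -7, 19, 6, -20, 15, -3, 35] -> [-15, -7, 19, 15, -3, 35] -> [35, -3, 15, 19, -7, -15]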